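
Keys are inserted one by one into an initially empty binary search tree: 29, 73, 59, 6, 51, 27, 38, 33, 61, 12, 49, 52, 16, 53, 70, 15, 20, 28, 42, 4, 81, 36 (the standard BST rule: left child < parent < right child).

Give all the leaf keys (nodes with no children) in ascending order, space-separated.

Resulting structure (node: left, right):
  29: L=6, R=73
  73: L=59, R=81
  59: L=51, R=61
  6: L=4, R=27
  51: L=38, R=52
  27: L=12, R=28
  38: L=33, R=49
  33: L=–, R=36
  61: L=–, R=70
  12: L=–, R=16
  49: L=42, R=–
  52: L=–, R=53
  16: L=15, R=20
  53: L=–, R=–
  70: L=–, R=–
  15: L=–, R=–
  20: L=–, R=–
  28: L=–, R=–
  42: L=–, R=–
  4: L=–, R=–
  81: L=–, R=–
  36: L=–, R=–

4 15 20 28 36 42 53 70 81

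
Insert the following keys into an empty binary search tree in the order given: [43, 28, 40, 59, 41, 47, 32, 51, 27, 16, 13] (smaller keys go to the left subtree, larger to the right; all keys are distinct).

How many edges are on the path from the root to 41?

Resulting structure (node: left, right):
  43: L=28, R=59
  28: L=27, R=40
  40: L=32, R=41
  59: L=47, R=–
  41: L=–, R=–
  47: L=–, R=51
  32: L=–, R=–
  51: L=–, R=–
  27: L=16, R=–
  16: L=13, R=–
  13: L=–, R=–

Path to 41: 43 → 28 → 40 → 41, which is 3 edges.

3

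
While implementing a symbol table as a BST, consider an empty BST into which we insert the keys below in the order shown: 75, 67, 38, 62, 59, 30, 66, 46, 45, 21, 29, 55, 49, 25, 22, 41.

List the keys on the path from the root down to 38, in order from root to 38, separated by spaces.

75: root
67: left child of 75 (depth 1)
38: left child of 67 (depth 2)
62: right child of 38 (depth 3)
59: left child of 62 (depth 4)
30: left child of 38 (depth 3)
66: right child of 62 (depth 4)
46: left child of 59 (depth 5)
45: left child of 46 (depth 6)
21: left child of 30 (depth 4)
29: right child of 21 (depth 5)
55: right child of 46 (depth 6)
49: left child of 55 (depth 7)
25: left child of 29 (depth 6)
22: left child of 25 (depth 7)
41: left child of 45 (depth 7)

75 67 38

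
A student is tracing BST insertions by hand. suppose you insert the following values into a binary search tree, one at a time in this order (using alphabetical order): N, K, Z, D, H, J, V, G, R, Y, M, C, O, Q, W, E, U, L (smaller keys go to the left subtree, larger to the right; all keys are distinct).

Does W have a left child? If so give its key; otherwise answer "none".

none

Insert N: tree is empty, so N becomes the root.
Insert K: K < N → go left. Place as left child of N.
Insert Z: Z > N → go right. Place as right child of N.
Insert D: D < N → go left; D < K → go left. Place as left child of K.
Insert H: H < N → go left; H < K → go left; H > D → go right. Place as right child of D.
Insert J: J < N → go left; J < K → go left; J > D → go right; J > H → go right. Place as right child of H.
Insert V: V > N → go right; V < Z → go left. Place as left child of Z.
Insert G: G < N → go left; G < K → go left; G > D → go right; G < H → go left. Place as left child of H.
Insert R: R > N → go right; R < Z → go left; R < V → go left. Place as left child of V.
Insert Y: Y > N → go right; Y < Z → go left; Y > V → go right. Place as right child of V.
Insert M: M < N → go left; M > K → go right. Place as right child of K.
Insert C: C < N → go left; C < K → go left; C < D → go left. Place as left child of D.
Insert O: O > N → go right; O < Z → go left; O < V → go left; O < R → go left. Place as left child of R.
Insert Q: Q > N → go right; Q < Z → go left; Q < V → go left; Q < R → go left; Q > O → go right. Place as right child of O.
Insert W: W > N → go right; W < Z → go left; W > V → go right; W < Y → go left. Place as left child of Y.
Insert E: E < N → go left; E < K → go left; E > D → go right; E < H → go left; E < G → go left. Place as left child of G.
Insert U: U > N → go right; U < Z → go left; U < V → go left; U > R → go right. Place as right child of R.
Insert L: L < N → go left; L > K → go right; L < M → go left. Place as left child of M.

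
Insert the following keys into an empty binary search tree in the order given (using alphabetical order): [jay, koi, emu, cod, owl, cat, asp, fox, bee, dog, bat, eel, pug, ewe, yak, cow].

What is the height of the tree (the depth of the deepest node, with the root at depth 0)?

6

jay: root
koi: right child of jay (depth 1)
emu: left child of jay (depth 1)
cod: left child of emu (depth 2)
owl: right child of koi (depth 2)
cat: left child of cod (depth 3)
asp: left child of cat (depth 4)
fox: right child of emu (depth 2)
bee: right child of asp (depth 5)
dog: right child of cod (depth 3)
bat: left child of bee (depth 6)
eel: right child of dog (depth 4)
pug: right child of owl (depth 3)
ewe: left child of fox (depth 3)
yak: right child of pug (depth 4)
cow: left child of dog (depth 4)

The deepest node is bat at depth 6.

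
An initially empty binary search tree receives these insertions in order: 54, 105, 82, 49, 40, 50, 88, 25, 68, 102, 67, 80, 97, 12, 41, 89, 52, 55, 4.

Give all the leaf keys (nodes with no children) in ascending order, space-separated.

4 41 52 55 80 89

Insert 54: tree is empty, so 54 becomes the root.
Insert 105: 105 > 54 → go right. Place as right child of 54.
Insert 82: 82 > 54 → go right; 82 < 105 → go left. Place as left child of 105.
Insert 49: 49 < 54 → go left. Place as left child of 54.
Insert 40: 40 < 54 → go left; 40 < 49 → go left. Place as left child of 49.
Insert 50: 50 < 54 → go left; 50 > 49 → go right. Place as right child of 49.
Insert 88: 88 > 54 → go right; 88 < 105 → go left; 88 > 82 → go right. Place as right child of 82.
Insert 25: 25 < 54 → go left; 25 < 49 → go left; 25 < 40 → go left. Place as left child of 40.
Insert 68: 68 > 54 → go right; 68 < 105 → go left; 68 < 82 → go left. Place as left child of 82.
Insert 102: 102 > 54 → go right; 102 < 105 → go left; 102 > 82 → go right; 102 > 88 → go right. Place as right child of 88.
Insert 67: 67 > 54 → go right; 67 < 105 → go left; 67 < 82 → go left; 67 < 68 → go left. Place as left child of 68.
Insert 80: 80 > 54 → go right; 80 < 105 → go left; 80 < 82 → go left; 80 > 68 → go right. Place as right child of 68.
Insert 97: 97 > 54 → go right; 97 < 105 → go left; 97 > 82 → go right; 97 > 88 → go right; 97 < 102 → go left. Place as left child of 102.
Insert 12: 12 < 54 → go left; 12 < 49 → go left; 12 < 40 → go left; 12 < 25 → go left. Place as left child of 25.
Insert 41: 41 < 54 → go left; 41 < 49 → go left; 41 > 40 → go right. Place as right child of 40.
Insert 89: 89 > 54 → go right; 89 < 105 → go left; 89 > 82 → go right; 89 > 88 → go right; 89 < 102 → go left; 89 < 97 → go left. Place as left child of 97.
Insert 52: 52 < 54 → go left; 52 > 49 → go right; 52 > 50 → go right. Place as right child of 50.
Insert 55: 55 > 54 → go right; 55 < 105 → go left; 55 < 82 → go left; 55 < 68 → go left; 55 < 67 → go left. Place as left child of 67.
Insert 4: 4 < 54 → go left; 4 < 49 → go left; 4 < 40 → go left; 4 < 25 → go left; 4 < 12 → go left. Place as left child of 12.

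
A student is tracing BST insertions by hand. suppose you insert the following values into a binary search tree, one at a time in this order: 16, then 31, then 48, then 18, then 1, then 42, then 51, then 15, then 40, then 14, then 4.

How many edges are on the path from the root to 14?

3

16: root
31: right child of 16 (depth 1)
48: right child of 31 (depth 2)
18: left child of 31 (depth 2)
1: left child of 16 (depth 1)
42: left child of 48 (depth 3)
51: right child of 48 (depth 3)
15: right child of 1 (depth 2)
40: left child of 42 (depth 4)
14: left child of 15 (depth 3)
4: left child of 14 (depth 4)

Path to 14: 16 → 1 → 15 → 14, which is 3 edges.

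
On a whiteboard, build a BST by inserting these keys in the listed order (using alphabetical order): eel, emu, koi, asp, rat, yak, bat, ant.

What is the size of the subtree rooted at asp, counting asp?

Resulting structure (node: left, right):
  eel: L=asp, R=emu
  emu: L=–, R=koi
  koi: L=–, R=rat
  asp: L=ant, R=bat
  rat: L=–, R=yak
  yak: L=–, R=–
  bat: L=–, R=–
  ant: L=–, R=–

Subtree rooted at asp contains: asp, ant, bat — 3 nodes.

3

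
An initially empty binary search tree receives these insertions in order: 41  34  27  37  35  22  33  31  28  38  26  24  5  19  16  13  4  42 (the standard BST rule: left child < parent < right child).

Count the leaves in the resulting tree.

Insert 41: tree is empty, so 41 becomes the root.
Insert 34: 34 < 41 → go left. Place as left child of 41.
Insert 27: 27 < 41 → go left; 27 < 34 → go left. Place as left child of 34.
Insert 37: 37 < 41 → go left; 37 > 34 → go right. Place as right child of 34.
Insert 35: 35 < 41 → go left; 35 > 34 → go right; 35 < 37 → go left. Place as left child of 37.
Insert 22: 22 < 41 → go left; 22 < 34 → go left; 22 < 27 → go left. Place as left child of 27.
Insert 33: 33 < 41 → go left; 33 < 34 → go left; 33 > 27 → go right. Place as right child of 27.
Insert 31: 31 < 41 → go left; 31 < 34 → go left; 31 > 27 → go right; 31 < 33 → go left. Place as left child of 33.
Insert 28: 28 < 41 → go left; 28 < 34 → go left; 28 > 27 → go right; 28 < 33 → go left; 28 < 31 → go left. Place as left child of 31.
Insert 38: 38 < 41 → go left; 38 > 34 → go right; 38 > 37 → go right. Place as right child of 37.
Insert 26: 26 < 41 → go left; 26 < 34 → go left; 26 < 27 → go left; 26 > 22 → go right. Place as right child of 22.
Insert 24: 24 < 41 → go left; 24 < 34 → go left; 24 < 27 → go left; 24 > 22 → go right; 24 < 26 → go left. Place as left child of 26.
Insert 5: 5 < 41 → go left; 5 < 34 → go left; 5 < 27 → go left; 5 < 22 → go left. Place as left child of 22.
Insert 19: 19 < 41 → go left; 19 < 34 → go left; 19 < 27 → go left; 19 < 22 → go left; 19 > 5 → go right. Place as right child of 5.
Insert 16: 16 < 41 → go left; 16 < 34 → go left; 16 < 27 → go left; 16 < 22 → go left; 16 > 5 → go right; 16 < 19 → go left. Place as left child of 19.
Insert 13: 13 < 41 → go left; 13 < 34 → go left; 13 < 27 → go left; 13 < 22 → go left; 13 > 5 → go right; 13 < 19 → go left; 13 < 16 → go left. Place as left child of 16.
Insert 4: 4 < 41 → go left; 4 < 34 → go left; 4 < 27 → go left; 4 < 22 → go left; 4 < 5 → go left. Place as left child of 5.
Insert 42: 42 > 41 → go right. Place as right child of 41.

Leaves: 4, 13, 24, 28, 35, 38, 42 — 7 in total.

7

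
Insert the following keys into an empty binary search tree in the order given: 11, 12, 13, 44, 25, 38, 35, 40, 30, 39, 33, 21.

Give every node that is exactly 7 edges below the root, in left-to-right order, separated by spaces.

Resulting structure (node: left, right):
  11: L=–, R=12
  12: L=–, R=13
  13: L=–, R=44
  44: L=25, R=–
  25: L=21, R=38
  38: L=35, R=40
  35: L=30, R=–
  40: L=39, R=–
  30: L=–, R=33
  39: L=–, R=–
  33: L=–, R=–
  21: L=–, R=–

30 39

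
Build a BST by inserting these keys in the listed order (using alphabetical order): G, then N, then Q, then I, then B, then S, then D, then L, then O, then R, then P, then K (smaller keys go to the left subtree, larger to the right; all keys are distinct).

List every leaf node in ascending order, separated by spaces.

D K P R

Insert G: tree is empty, so G becomes the root.
Insert N: N > G → go right. Place as right child of G.
Insert Q: Q > G → go right; Q > N → go right. Place as right child of N.
Insert I: I > G → go right; I < N → go left. Place as left child of N.
Insert B: B < G → go left. Place as left child of G.
Insert S: S > G → go right; S > N → go right; S > Q → go right. Place as right child of Q.
Insert D: D < G → go left; D > B → go right. Place as right child of B.
Insert L: L > G → go right; L < N → go left; L > I → go right. Place as right child of I.
Insert O: O > G → go right; O > N → go right; O < Q → go left. Place as left child of Q.
Insert R: R > G → go right; R > N → go right; R > Q → go right; R < S → go left. Place as left child of S.
Insert P: P > G → go right; P > N → go right; P < Q → go left; P > O → go right. Place as right child of O.
Insert K: K > G → go right; K < N → go left; K > I → go right; K < L → go left. Place as left child of L.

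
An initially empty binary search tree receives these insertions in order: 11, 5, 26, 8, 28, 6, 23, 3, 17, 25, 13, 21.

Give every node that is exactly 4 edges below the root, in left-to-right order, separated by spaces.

Resulting structure (node: left, right):
  11: L=5, R=26
  5: L=3, R=8
  26: L=23, R=28
  8: L=6, R=–
  28: L=–, R=–
  6: L=–, R=–
  23: L=17, R=25
  3: L=–, R=–
  17: L=13, R=21
  25: L=–, R=–
  13: L=–, R=–
  21: L=–, R=–

13 21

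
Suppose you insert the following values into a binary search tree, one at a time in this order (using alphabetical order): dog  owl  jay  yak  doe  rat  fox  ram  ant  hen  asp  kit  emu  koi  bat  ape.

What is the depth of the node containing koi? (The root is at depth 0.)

Insert dog: tree is empty, so dog becomes the root.
Insert owl: owl > dog → go right. Place as right child of dog.
Insert jay: jay > dog → go right; jay < owl → go left. Place as left child of owl.
Insert yak: yak > dog → go right; yak > owl → go right. Place as right child of owl.
Insert doe: doe < dog → go left. Place as left child of dog.
Insert rat: rat > dog → go right; rat > owl → go right; rat < yak → go left. Place as left child of yak.
Insert fox: fox > dog → go right; fox < owl → go left; fox < jay → go left. Place as left child of jay.
Insert ram: ram > dog → go right; ram > owl → go right; ram < yak → go left; ram < rat → go left. Place as left child of rat.
Insert ant: ant < dog → go left; ant < doe → go left. Place as left child of doe.
Insert hen: hen > dog → go right; hen < owl → go left; hen < jay → go left; hen > fox → go right. Place as right child of fox.
Insert asp: asp < dog → go left; asp < doe → go left; asp > ant → go right. Place as right child of ant.
Insert kit: kit > dog → go right; kit < owl → go left; kit > jay → go right. Place as right child of jay.
Insert emu: emu > dog → go right; emu < owl → go left; emu < jay → go left; emu < fox → go left. Place as left child of fox.
Insert koi: koi > dog → go right; koi < owl → go left; koi > jay → go right; koi > kit → go right. Place as right child of kit.
Insert bat: bat < dog → go left; bat < doe → go left; bat > ant → go right; bat > asp → go right. Place as right child of asp.
Insert ape: ape < dog → go left; ape < doe → go left; ape > ant → go right; ape < asp → go left. Place as left child of asp.

Path to koi: dog → owl → jay → kit → koi, which is 4 edges.

4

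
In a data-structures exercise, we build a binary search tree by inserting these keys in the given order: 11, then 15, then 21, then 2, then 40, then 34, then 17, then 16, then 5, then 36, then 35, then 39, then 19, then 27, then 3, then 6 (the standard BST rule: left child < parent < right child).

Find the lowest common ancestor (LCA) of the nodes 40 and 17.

Resulting structure (node: left, right):
  11: L=2, R=15
  15: L=–, R=21
  21: L=17, R=40
  2: L=–, R=5
  40: L=34, R=–
  34: L=27, R=36
  17: L=16, R=19
  16: L=–, R=–
  5: L=3, R=6
  36: L=35, R=39
  35: L=–, R=–
  39: L=–, R=–
  19: L=–, R=–
  27: L=–, R=–
  3: L=–, R=–
  6: L=–, R=–

Path to 40: 11 → 15 → 21 → 40
Path to 17: 11 → 15 → 21 → 17
The paths share a prefix ending at 21, then split left and right.

21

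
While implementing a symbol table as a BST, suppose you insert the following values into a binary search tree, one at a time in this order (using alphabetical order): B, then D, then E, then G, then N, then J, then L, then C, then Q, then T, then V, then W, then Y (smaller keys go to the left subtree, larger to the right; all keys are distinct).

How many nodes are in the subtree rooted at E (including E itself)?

10

B: root
D: right child of B (depth 1)
E: right child of D (depth 2)
G: right child of E (depth 3)
N: right child of G (depth 4)
J: left child of N (depth 5)
L: right child of J (depth 6)
C: left child of D (depth 2)
Q: right child of N (depth 5)
T: right child of Q (depth 6)
V: right child of T (depth 7)
W: right child of V (depth 8)
Y: right child of W (depth 9)

Subtree rooted at E contains: E, G, N, J, L, Q, T, V, W, Y — 10 nodes.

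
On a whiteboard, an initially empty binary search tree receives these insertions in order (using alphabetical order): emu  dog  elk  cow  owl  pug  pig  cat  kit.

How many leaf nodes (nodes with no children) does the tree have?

4

Insert emu: tree is empty, so emu becomes the root.
Insert dog: dog < emu → go left. Place as left child of emu.
Insert elk: elk < emu → go left; elk > dog → go right. Place as right child of dog.
Insert cow: cow < emu → go left; cow < dog → go left. Place as left child of dog.
Insert owl: owl > emu → go right. Place as right child of emu.
Insert pug: pug > emu → go right; pug > owl → go right. Place as right child of owl.
Insert pig: pig > emu → go right; pig > owl → go right; pig < pug → go left. Place as left child of pug.
Insert cat: cat < emu → go left; cat < dog → go left; cat < cow → go left. Place as left child of cow.
Insert kit: kit > emu → go right; kit < owl → go left. Place as left child of owl.

Leaves: cat, elk, kit, pig — 4 in total.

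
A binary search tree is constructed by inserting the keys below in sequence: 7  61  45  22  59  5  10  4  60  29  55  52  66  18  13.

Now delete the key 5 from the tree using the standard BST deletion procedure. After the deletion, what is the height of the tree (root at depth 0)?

Insert 7: tree is empty, so 7 becomes the root.
Insert 61: 61 > 7 → go right. Place as right child of 7.
Insert 45: 45 > 7 → go right; 45 < 61 → go left. Place as left child of 61.
Insert 22: 22 > 7 → go right; 22 < 61 → go left; 22 < 45 → go left. Place as left child of 45.
Insert 59: 59 > 7 → go right; 59 < 61 → go left; 59 > 45 → go right. Place as right child of 45.
Insert 5: 5 < 7 → go left. Place as left child of 7.
Insert 10: 10 > 7 → go right; 10 < 61 → go left; 10 < 45 → go left; 10 < 22 → go left. Place as left child of 22.
Insert 4: 4 < 7 → go left; 4 < 5 → go left. Place as left child of 5.
Insert 60: 60 > 7 → go right; 60 < 61 → go left; 60 > 45 → go right; 60 > 59 → go right. Place as right child of 59.
Insert 29: 29 > 7 → go right; 29 < 61 → go left; 29 < 45 → go left; 29 > 22 → go right. Place as right child of 22.
Insert 55: 55 > 7 → go right; 55 < 61 → go left; 55 > 45 → go right; 55 < 59 → go left. Place as left child of 59.
Insert 52: 52 > 7 → go right; 52 < 61 → go left; 52 > 45 → go right; 52 < 59 → go left; 52 < 55 → go left. Place as left child of 55.
Insert 66: 66 > 7 → go right; 66 > 61 → go right. Place as right child of 61.
Insert 18: 18 > 7 → go right; 18 < 61 → go left; 18 < 45 → go left; 18 < 22 → go left; 18 > 10 → go right. Place as right child of 10.
Insert 13: 13 > 7 → go right; 13 < 61 → go left; 13 < 45 → go left; 13 < 22 → go left; 13 > 10 → go right; 13 < 18 → go left. Place as left child of 18.

Delete 5 (at most one child — splice it out).
After deletion, deepest node is 13 at depth 6.

6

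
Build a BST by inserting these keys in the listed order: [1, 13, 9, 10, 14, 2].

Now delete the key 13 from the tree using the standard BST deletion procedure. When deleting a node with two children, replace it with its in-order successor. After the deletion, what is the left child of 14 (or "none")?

Insert 1: tree is empty, so 1 becomes the root.
Insert 13: 13 > 1 → go right. Place as right child of 1.
Insert 9: 9 > 1 → go right; 9 < 13 → go left. Place as left child of 13.
Insert 10: 10 > 1 → go right; 10 < 13 → go left; 10 > 9 → go right. Place as right child of 9.
Insert 14: 14 > 1 → go right; 14 > 13 → go right. Place as right child of 13.
Insert 2: 2 > 1 → go right; 2 < 13 → go left; 2 < 9 → go left. Place as left child of 9.

Delete 13 (two children — replace with in-order successor).
After deletion, 14's left child: 9.

9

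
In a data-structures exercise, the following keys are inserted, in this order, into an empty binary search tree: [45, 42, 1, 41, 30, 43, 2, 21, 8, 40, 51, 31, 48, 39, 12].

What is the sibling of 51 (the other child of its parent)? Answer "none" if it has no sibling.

Insert 45: tree is empty, so 45 becomes the root.
Insert 42: 42 < 45 → go left. Place as left child of 45.
Insert 1: 1 < 45 → go left; 1 < 42 → go left. Place as left child of 42.
Insert 41: 41 < 45 → go left; 41 < 42 → go left; 41 > 1 → go right. Place as right child of 1.
Insert 30: 30 < 45 → go left; 30 < 42 → go left; 30 > 1 → go right; 30 < 41 → go left. Place as left child of 41.
Insert 43: 43 < 45 → go left; 43 > 42 → go right. Place as right child of 42.
Insert 2: 2 < 45 → go left; 2 < 42 → go left; 2 > 1 → go right; 2 < 41 → go left; 2 < 30 → go left. Place as left child of 30.
Insert 21: 21 < 45 → go left; 21 < 42 → go left; 21 > 1 → go right; 21 < 41 → go left; 21 < 30 → go left; 21 > 2 → go right. Place as right child of 2.
Insert 8: 8 < 45 → go left; 8 < 42 → go left; 8 > 1 → go right; 8 < 41 → go left; 8 < 30 → go left; 8 > 2 → go right; 8 < 21 → go left. Place as left child of 21.
Insert 40: 40 < 45 → go left; 40 < 42 → go left; 40 > 1 → go right; 40 < 41 → go left; 40 > 30 → go right. Place as right child of 30.
Insert 51: 51 > 45 → go right. Place as right child of 45.
Insert 31: 31 < 45 → go left; 31 < 42 → go left; 31 > 1 → go right; 31 < 41 → go left; 31 > 30 → go right; 31 < 40 → go left. Place as left child of 40.
Insert 48: 48 > 45 → go right; 48 < 51 → go left. Place as left child of 51.
Insert 39: 39 < 45 → go left; 39 < 42 → go left; 39 > 1 → go right; 39 < 41 → go left; 39 > 30 → go right; 39 < 40 → go left; 39 > 31 → go right. Place as right child of 31.
Insert 12: 12 < 45 → go left; 12 < 42 → go left; 12 > 1 → go right; 12 < 41 → go left; 12 < 30 → go left; 12 > 2 → go right; 12 < 21 → go left; 12 > 8 → go right. Place as right child of 8.

51's parent is 45; the other child of 45 is 42.

42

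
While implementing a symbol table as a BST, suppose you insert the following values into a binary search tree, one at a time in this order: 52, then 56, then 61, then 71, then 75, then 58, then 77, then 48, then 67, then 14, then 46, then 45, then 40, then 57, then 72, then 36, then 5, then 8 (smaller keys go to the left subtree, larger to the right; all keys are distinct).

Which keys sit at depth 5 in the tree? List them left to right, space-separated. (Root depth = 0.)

40 72 77

52: root
56: right child of 52 (depth 1)
61: right child of 56 (depth 2)
71: right child of 61 (depth 3)
75: right child of 71 (depth 4)
58: left child of 61 (depth 3)
77: right child of 75 (depth 5)
48: left child of 52 (depth 1)
67: left child of 71 (depth 4)
14: left child of 48 (depth 2)
46: right child of 14 (depth 3)
45: left child of 46 (depth 4)
40: left child of 45 (depth 5)
57: left child of 58 (depth 4)
72: left child of 75 (depth 5)
36: left child of 40 (depth 6)
5: left child of 14 (depth 3)
8: right child of 5 (depth 4)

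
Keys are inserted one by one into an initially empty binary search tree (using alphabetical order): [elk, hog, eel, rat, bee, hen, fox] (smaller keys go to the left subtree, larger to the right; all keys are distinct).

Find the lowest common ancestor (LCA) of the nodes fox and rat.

hog

Insert elk: tree is empty, so elk becomes the root.
Insert hog: hog > elk → go right. Place as right child of elk.
Insert eel: eel < elk → go left. Place as left child of elk.
Insert rat: rat > elk → go right; rat > hog → go right. Place as right child of hog.
Insert bee: bee < elk → go left; bee < eel → go left. Place as left child of eel.
Insert hen: hen > elk → go right; hen < hog → go left. Place as left child of hog.
Insert fox: fox > elk → go right; fox < hog → go left; fox < hen → go left. Place as left child of hen.

Path to fox: elk → hog → hen → fox
Path to rat: elk → hog → rat
The paths share a prefix ending at hog, then split left and right.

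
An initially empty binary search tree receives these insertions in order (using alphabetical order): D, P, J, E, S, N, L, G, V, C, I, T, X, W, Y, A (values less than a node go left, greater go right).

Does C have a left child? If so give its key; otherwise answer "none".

A

Resulting structure (node: left, right):
  D: L=C, R=P
  P: L=J, R=S
  J: L=E, R=N
  E: L=–, R=G
  S: L=–, R=V
  N: L=L, R=–
  L: L=–, R=–
  G: L=–, R=I
  V: L=T, R=X
  C: L=A, R=–
  I: L=–, R=–
  T: L=–, R=–
  X: L=W, R=Y
  W: L=–, R=–
  Y: L=–, R=–
  A: L=–, R=–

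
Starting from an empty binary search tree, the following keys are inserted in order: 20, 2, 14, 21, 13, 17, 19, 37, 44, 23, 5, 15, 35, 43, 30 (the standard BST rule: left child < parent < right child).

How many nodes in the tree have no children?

Insert 20: tree is empty, so 20 becomes the root.
Insert 2: 2 < 20 → go left. Place as left child of 20.
Insert 14: 14 < 20 → go left; 14 > 2 → go right. Place as right child of 2.
Insert 21: 21 > 20 → go right. Place as right child of 20.
Insert 13: 13 < 20 → go left; 13 > 2 → go right; 13 < 14 → go left. Place as left child of 14.
Insert 17: 17 < 20 → go left; 17 > 2 → go right; 17 > 14 → go right. Place as right child of 14.
Insert 19: 19 < 20 → go left; 19 > 2 → go right; 19 > 14 → go right; 19 > 17 → go right. Place as right child of 17.
Insert 37: 37 > 20 → go right; 37 > 21 → go right. Place as right child of 21.
Insert 44: 44 > 20 → go right; 44 > 21 → go right; 44 > 37 → go right. Place as right child of 37.
Insert 23: 23 > 20 → go right; 23 > 21 → go right; 23 < 37 → go left. Place as left child of 37.
Insert 5: 5 < 20 → go left; 5 > 2 → go right; 5 < 14 → go left; 5 < 13 → go left. Place as left child of 13.
Insert 15: 15 < 20 → go left; 15 > 2 → go right; 15 > 14 → go right; 15 < 17 → go left. Place as left child of 17.
Insert 35: 35 > 20 → go right; 35 > 21 → go right; 35 < 37 → go left; 35 > 23 → go right. Place as right child of 23.
Insert 43: 43 > 20 → go right; 43 > 21 → go right; 43 > 37 → go right; 43 < 44 → go left. Place as left child of 44.
Insert 30: 30 > 20 → go right; 30 > 21 → go right; 30 < 37 → go left; 30 > 23 → go right; 30 < 35 → go left. Place as left child of 35.

Leaves: 5, 15, 19, 30, 43 — 5 in total.

5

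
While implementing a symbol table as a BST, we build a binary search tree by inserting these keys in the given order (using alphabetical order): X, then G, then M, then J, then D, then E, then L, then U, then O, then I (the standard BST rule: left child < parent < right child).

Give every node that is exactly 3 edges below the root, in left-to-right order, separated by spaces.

X: root
G: left child of X (depth 1)
M: right child of G (depth 2)
J: left child of M (depth 3)
D: left child of G (depth 2)
E: right child of D (depth 3)
L: right child of J (depth 4)
U: right child of M (depth 3)
O: left child of U (depth 4)
I: left child of J (depth 4)

E J U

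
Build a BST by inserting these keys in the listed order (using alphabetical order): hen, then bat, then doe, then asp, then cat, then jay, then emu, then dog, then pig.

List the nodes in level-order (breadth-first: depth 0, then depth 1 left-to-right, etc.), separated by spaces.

hen bat jay asp doe pig cat emu dog

Resulting structure (node: left, right):
  hen: L=bat, R=jay
  bat: L=asp, R=doe
  doe: L=cat, R=emu
  asp: L=–, R=–
  cat: L=–, R=–
  jay: L=–, R=pig
  emu: L=dog, R=–
  dog: L=–, R=–
  pig: L=–, R=–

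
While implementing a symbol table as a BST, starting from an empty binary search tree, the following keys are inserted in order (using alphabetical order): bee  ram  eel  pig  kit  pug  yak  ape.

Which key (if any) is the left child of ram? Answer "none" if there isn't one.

eel

Insert bee: tree is empty, so bee becomes the root.
Insert ram: ram > bee → go right. Place as right child of bee.
Insert eel: eel > bee → go right; eel < ram → go left. Place as left child of ram.
Insert pig: pig > bee → go right; pig < ram → go left; pig > eel → go right. Place as right child of eel.
Insert kit: kit > bee → go right; kit < ram → go left; kit > eel → go right; kit < pig → go left. Place as left child of pig.
Insert pug: pug > bee → go right; pug < ram → go left; pug > eel → go right; pug > pig → go right. Place as right child of pig.
Insert yak: yak > bee → go right; yak > ram → go right. Place as right child of ram.
Insert ape: ape < bee → go left. Place as left child of bee.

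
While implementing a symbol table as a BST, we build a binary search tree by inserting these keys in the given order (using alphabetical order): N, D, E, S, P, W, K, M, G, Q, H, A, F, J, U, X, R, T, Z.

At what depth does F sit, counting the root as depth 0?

5

Insert N: tree is empty, so N becomes the root.
Insert D: D < N → go left. Place as left child of N.
Insert E: E < N → go left; E > D → go right. Place as right child of D.
Insert S: S > N → go right. Place as right child of N.
Insert P: P > N → go right; P < S → go left. Place as left child of S.
Insert W: W > N → go right; W > S → go right. Place as right child of S.
Insert K: K < N → go left; K > D → go right; K > E → go right. Place as right child of E.
Insert M: M < N → go left; M > D → go right; M > E → go right; M > K → go right. Place as right child of K.
Insert G: G < N → go left; G > D → go right; G > E → go right; G < K → go left. Place as left child of K.
Insert Q: Q > N → go right; Q < S → go left; Q > P → go right. Place as right child of P.
Insert H: H < N → go left; H > D → go right; H > E → go right; H < K → go left; H > G → go right. Place as right child of G.
Insert A: A < N → go left; A < D → go left. Place as left child of D.
Insert F: F < N → go left; F > D → go right; F > E → go right; F < K → go left; F < G → go left. Place as left child of G.
Insert J: J < N → go left; J > D → go right; J > E → go right; J < K → go left; J > G → go right; J > H → go right. Place as right child of H.
Insert U: U > N → go right; U > S → go right; U < W → go left. Place as left child of W.
Insert X: X > N → go right; X > S → go right; X > W → go right. Place as right child of W.
Insert R: R > N → go right; R < S → go left; R > P → go right; R > Q → go right. Place as right child of Q.
Insert T: T > N → go right; T > S → go right; T < W → go left; T < U → go left. Place as left child of U.
Insert Z: Z > N → go right; Z > S → go right; Z > W → go right; Z > X → go right. Place as right child of X.

Path to F: N → D → E → K → G → F, which is 5 edges.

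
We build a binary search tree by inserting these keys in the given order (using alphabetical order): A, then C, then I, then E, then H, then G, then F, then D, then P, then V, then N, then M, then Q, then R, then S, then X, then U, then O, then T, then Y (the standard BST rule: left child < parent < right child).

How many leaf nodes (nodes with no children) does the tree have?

Insert A: tree is empty, so A becomes the root.
Insert C: C > A → go right. Place as right child of A.
Insert I: I > A → go right; I > C → go right. Place as right child of C.
Insert E: E > A → go right; E > C → go right; E < I → go left. Place as left child of I.
Insert H: H > A → go right; H > C → go right; H < I → go left; H > E → go right. Place as right child of E.
Insert G: G > A → go right; G > C → go right; G < I → go left; G > E → go right; G < H → go left. Place as left child of H.
Insert F: F > A → go right; F > C → go right; F < I → go left; F > E → go right; F < H → go left; F < G → go left. Place as left child of G.
Insert D: D > A → go right; D > C → go right; D < I → go left; D < E → go left. Place as left child of E.
Insert P: P > A → go right; P > C → go right; P > I → go right. Place as right child of I.
Insert V: V > A → go right; V > C → go right; V > I → go right; V > P → go right. Place as right child of P.
Insert N: N > A → go right; N > C → go right; N > I → go right; N < P → go left. Place as left child of P.
Insert M: M > A → go right; M > C → go right; M > I → go right; M < P → go left; M < N → go left. Place as left child of N.
Insert Q: Q > A → go right; Q > C → go right; Q > I → go right; Q > P → go right; Q < V → go left. Place as left child of V.
Insert R: R > A → go right; R > C → go right; R > I → go right; R > P → go right; R < V → go left; R > Q → go right. Place as right child of Q.
Insert S: S > A → go right; S > C → go right; S > I → go right; S > P → go right; S < V → go left; S > Q → go right; S > R → go right. Place as right child of R.
Insert X: X > A → go right; X > C → go right; X > I → go right; X > P → go right; X > V → go right. Place as right child of V.
Insert U: U > A → go right; U > C → go right; U > I → go right; U > P → go right; U < V → go left; U > Q → go right; U > R → go right; U > S → go right. Place as right child of S.
Insert O: O > A → go right; O > C → go right; O > I → go right; O < P → go left; O > N → go right. Place as right child of N.
Insert T: T > A → go right; T > C → go right; T > I → go right; T > P → go right; T < V → go left; T > Q → go right; T > R → go right; T > S → go right; T < U → go left. Place as left child of U.
Insert Y: Y > A → go right; Y > C → go right; Y > I → go right; Y > P → go right; Y > V → go right; Y > X → go right. Place as right child of X.

Leaves: D, F, M, O, T, Y — 6 in total.

6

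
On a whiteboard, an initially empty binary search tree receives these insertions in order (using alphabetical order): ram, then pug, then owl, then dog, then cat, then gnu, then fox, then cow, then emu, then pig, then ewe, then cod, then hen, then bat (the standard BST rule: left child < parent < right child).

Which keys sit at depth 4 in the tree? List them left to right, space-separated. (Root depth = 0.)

Resulting structure (node: left, right):
  ram: L=pug, R=–
  pug: L=owl, R=–
  owl: L=dog, R=pig
  dog: L=cat, R=gnu
  cat: L=bat, R=cow
  gnu: L=fox, R=hen
  fox: L=emu, R=–
  cow: L=cod, R=–
  emu: L=–, R=ewe
  pig: L=–, R=–
  ewe: L=–, R=–
  cod: L=–, R=–
  hen: L=–, R=–
  bat: L=–, R=–

cat gnu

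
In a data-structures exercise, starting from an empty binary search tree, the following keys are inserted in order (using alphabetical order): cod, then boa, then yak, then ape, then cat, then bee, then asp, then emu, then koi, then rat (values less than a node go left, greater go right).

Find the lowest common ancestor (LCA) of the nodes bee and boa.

Resulting structure (node: left, right):
  cod: L=boa, R=yak
  boa: L=ape, R=cat
  yak: L=emu, R=–
  ape: L=–, R=bee
  cat: L=–, R=–
  bee: L=asp, R=–
  asp: L=–, R=–
  emu: L=–, R=koi
  koi: L=–, R=rat
  rat: L=–, R=–

Path to bee: cod → boa → ape → bee
Path to boa: cod → boa
boa lies on both paths and is an ancestor of the other node.

boa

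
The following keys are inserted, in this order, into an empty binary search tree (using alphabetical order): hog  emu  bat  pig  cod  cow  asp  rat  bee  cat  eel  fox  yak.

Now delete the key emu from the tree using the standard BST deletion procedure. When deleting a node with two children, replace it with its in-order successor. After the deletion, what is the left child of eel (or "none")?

none

Resulting structure (node: left, right):
  hog: L=emu, R=pig
  emu: L=bat, R=fox
  bat: L=asp, R=cod
  pig: L=–, R=rat
  cod: L=bee, R=cow
  cow: L=–, R=eel
  asp: L=–, R=–
  rat: L=–, R=yak
  bee: L=–, R=cat
  cat: L=–, R=–
  eel: L=–, R=–
  fox: L=–, R=–
  yak: L=–, R=–

Delete emu (two children — replace with in-order successor).
After deletion, eel's left child: none.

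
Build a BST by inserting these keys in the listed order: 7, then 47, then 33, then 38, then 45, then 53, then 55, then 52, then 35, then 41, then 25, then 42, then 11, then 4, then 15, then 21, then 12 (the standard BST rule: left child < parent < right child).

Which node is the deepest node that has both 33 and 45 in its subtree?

33

7: root
47: right child of 7 (depth 1)
33: left child of 47 (depth 2)
38: right child of 33 (depth 3)
45: right child of 38 (depth 4)
53: right child of 47 (depth 2)
55: right child of 53 (depth 3)
52: left child of 53 (depth 3)
35: left child of 38 (depth 4)
41: left child of 45 (depth 5)
25: left child of 33 (depth 3)
42: right child of 41 (depth 6)
11: left child of 25 (depth 4)
4: left child of 7 (depth 1)
15: right child of 11 (depth 5)
21: right child of 15 (depth 6)
12: left child of 15 (depth 6)

Path to 33: 7 → 47 → 33
Path to 45: 7 → 47 → 33 → 38 → 45
33 lies on both paths and is an ancestor of the other node.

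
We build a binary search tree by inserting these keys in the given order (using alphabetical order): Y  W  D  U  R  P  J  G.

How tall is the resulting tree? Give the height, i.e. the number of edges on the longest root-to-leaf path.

7

Y: root
W: left child of Y (depth 1)
D: left child of W (depth 2)
U: right child of D (depth 3)
R: left child of U (depth 4)
P: left child of R (depth 5)
J: left child of P (depth 6)
G: left child of J (depth 7)

The deepest node is G at depth 7.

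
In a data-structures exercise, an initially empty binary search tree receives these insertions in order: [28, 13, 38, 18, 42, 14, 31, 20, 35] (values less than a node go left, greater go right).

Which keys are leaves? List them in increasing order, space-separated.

14 20 35 42

28: root
13: left child of 28 (depth 1)
38: right child of 28 (depth 1)
18: right child of 13 (depth 2)
42: right child of 38 (depth 2)
14: left child of 18 (depth 3)
31: left child of 38 (depth 2)
20: right child of 18 (depth 3)
35: right child of 31 (depth 3)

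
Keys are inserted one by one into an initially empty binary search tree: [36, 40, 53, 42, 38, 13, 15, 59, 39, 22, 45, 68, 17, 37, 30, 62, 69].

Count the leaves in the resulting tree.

7

36: root
40: right child of 36 (depth 1)
53: right child of 40 (depth 2)
42: left child of 53 (depth 3)
38: left child of 40 (depth 2)
13: left child of 36 (depth 1)
15: right child of 13 (depth 2)
59: right child of 53 (depth 3)
39: right child of 38 (depth 3)
22: right child of 15 (depth 3)
45: right child of 42 (depth 4)
68: right child of 59 (depth 4)
17: left child of 22 (depth 4)
37: left child of 38 (depth 3)
30: right child of 22 (depth 4)
62: left child of 68 (depth 5)
69: right child of 68 (depth 5)

Leaves: 17, 30, 37, 39, 45, 62, 69 — 7 in total.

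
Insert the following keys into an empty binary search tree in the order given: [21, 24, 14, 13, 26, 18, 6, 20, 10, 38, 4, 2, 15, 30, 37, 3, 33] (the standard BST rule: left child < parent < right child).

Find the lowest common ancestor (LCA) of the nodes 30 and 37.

Insert 21: tree is empty, so 21 becomes the root.
Insert 24: 24 > 21 → go right. Place as right child of 21.
Insert 14: 14 < 21 → go left. Place as left child of 21.
Insert 13: 13 < 21 → go left; 13 < 14 → go left. Place as left child of 14.
Insert 26: 26 > 21 → go right; 26 > 24 → go right. Place as right child of 24.
Insert 18: 18 < 21 → go left; 18 > 14 → go right. Place as right child of 14.
Insert 6: 6 < 21 → go left; 6 < 14 → go left; 6 < 13 → go left. Place as left child of 13.
Insert 20: 20 < 21 → go left; 20 > 14 → go right; 20 > 18 → go right. Place as right child of 18.
Insert 10: 10 < 21 → go left; 10 < 14 → go left; 10 < 13 → go left; 10 > 6 → go right. Place as right child of 6.
Insert 38: 38 > 21 → go right; 38 > 24 → go right; 38 > 26 → go right. Place as right child of 26.
Insert 4: 4 < 21 → go left; 4 < 14 → go left; 4 < 13 → go left; 4 < 6 → go left. Place as left child of 6.
Insert 2: 2 < 21 → go left; 2 < 14 → go left; 2 < 13 → go left; 2 < 6 → go left; 2 < 4 → go left. Place as left child of 4.
Insert 15: 15 < 21 → go left; 15 > 14 → go right; 15 < 18 → go left. Place as left child of 18.
Insert 30: 30 > 21 → go right; 30 > 24 → go right; 30 > 26 → go right; 30 < 38 → go left. Place as left child of 38.
Insert 37: 37 > 21 → go right; 37 > 24 → go right; 37 > 26 → go right; 37 < 38 → go left; 37 > 30 → go right. Place as right child of 30.
Insert 3: 3 < 21 → go left; 3 < 14 → go left; 3 < 13 → go left; 3 < 6 → go left; 3 < 4 → go left; 3 > 2 → go right. Place as right child of 2.
Insert 33: 33 > 21 → go right; 33 > 24 → go right; 33 > 26 → go right; 33 < 38 → go left; 33 > 30 → go right; 33 < 37 → go left. Place as left child of 37.

Path to 30: 21 → 24 → 26 → 38 → 30
Path to 37: 21 → 24 → 26 → 38 → 30 → 37
30 lies on both paths and is an ancestor of the other node.

30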